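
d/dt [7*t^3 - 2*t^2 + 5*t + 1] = 21*t^2 - 4*t + 5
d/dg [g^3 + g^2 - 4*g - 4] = 3*g^2 + 2*g - 4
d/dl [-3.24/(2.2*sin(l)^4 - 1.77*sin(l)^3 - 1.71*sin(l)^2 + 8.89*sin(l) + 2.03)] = (28.512*sin(l)^3 - 17.2044*sin(l)^2 - 11.0808*sin(l) + 28.8036)*cos(l)/(2.2*sin(l)^4 - 1.77*sin(l)^3 - 1.71*sin(l)^2 + 8.89*sin(l) + 2.03)^2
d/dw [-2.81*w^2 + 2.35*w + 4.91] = 2.35 - 5.62*w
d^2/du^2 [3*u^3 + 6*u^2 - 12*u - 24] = 18*u + 12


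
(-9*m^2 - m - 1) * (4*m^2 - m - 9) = -36*m^4 + 5*m^3 + 78*m^2 + 10*m + 9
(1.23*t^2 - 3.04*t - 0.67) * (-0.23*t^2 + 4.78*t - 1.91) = -0.2829*t^4 + 6.5786*t^3 - 16.7264*t^2 + 2.6038*t + 1.2797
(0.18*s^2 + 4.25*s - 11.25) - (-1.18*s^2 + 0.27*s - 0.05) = 1.36*s^2 + 3.98*s - 11.2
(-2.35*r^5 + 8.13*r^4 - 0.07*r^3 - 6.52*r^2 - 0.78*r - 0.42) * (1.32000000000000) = -3.102*r^5 + 10.7316*r^4 - 0.0924*r^3 - 8.6064*r^2 - 1.0296*r - 0.5544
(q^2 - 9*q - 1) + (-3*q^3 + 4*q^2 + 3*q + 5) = -3*q^3 + 5*q^2 - 6*q + 4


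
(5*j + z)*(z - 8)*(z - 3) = 5*j*z^2 - 55*j*z + 120*j + z^3 - 11*z^2 + 24*z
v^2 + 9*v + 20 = (v + 4)*(v + 5)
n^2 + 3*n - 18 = (n - 3)*(n + 6)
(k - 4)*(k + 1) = k^2 - 3*k - 4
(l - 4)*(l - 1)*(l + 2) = l^3 - 3*l^2 - 6*l + 8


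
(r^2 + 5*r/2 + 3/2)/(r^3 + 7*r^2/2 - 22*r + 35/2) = (2*r^2 + 5*r + 3)/(2*r^3 + 7*r^2 - 44*r + 35)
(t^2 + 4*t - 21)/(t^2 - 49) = (t - 3)/(t - 7)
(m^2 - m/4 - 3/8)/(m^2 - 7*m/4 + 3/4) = (m + 1/2)/(m - 1)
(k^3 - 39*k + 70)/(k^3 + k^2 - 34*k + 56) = (k - 5)/(k - 4)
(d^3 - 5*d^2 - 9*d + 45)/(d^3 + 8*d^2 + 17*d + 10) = (d^3 - 5*d^2 - 9*d + 45)/(d^3 + 8*d^2 + 17*d + 10)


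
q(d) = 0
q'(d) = 0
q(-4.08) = 0.00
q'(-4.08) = 0.00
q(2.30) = 0.00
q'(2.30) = 0.00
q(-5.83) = 0.00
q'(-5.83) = 0.00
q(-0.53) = 0.00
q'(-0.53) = 0.00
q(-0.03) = 0.00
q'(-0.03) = 0.00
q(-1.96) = 0.00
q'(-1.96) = 0.00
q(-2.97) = 0.00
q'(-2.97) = 0.00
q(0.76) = 0.00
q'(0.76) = 0.00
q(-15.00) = 0.00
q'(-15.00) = 0.00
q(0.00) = 0.00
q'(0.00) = 0.00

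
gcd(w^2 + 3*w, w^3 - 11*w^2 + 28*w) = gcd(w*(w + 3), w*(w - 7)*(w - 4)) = w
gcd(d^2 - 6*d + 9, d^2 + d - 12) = d - 3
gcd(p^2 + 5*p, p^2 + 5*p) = p^2 + 5*p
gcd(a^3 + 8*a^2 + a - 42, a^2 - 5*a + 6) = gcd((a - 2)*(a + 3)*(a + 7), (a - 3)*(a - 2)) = a - 2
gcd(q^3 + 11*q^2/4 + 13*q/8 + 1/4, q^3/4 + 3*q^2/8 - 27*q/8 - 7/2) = 1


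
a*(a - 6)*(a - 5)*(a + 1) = a^4 - 10*a^3 + 19*a^2 + 30*a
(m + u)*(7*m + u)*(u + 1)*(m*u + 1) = 7*m^3*u^2 + 7*m^3*u + 8*m^2*u^3 + 8*m^2*u^2 + 7*m^2*u + 7*m^2 + m*u^4 + m*u^3 + 8*m*u^2 + 8*m*u + u^3 + u^2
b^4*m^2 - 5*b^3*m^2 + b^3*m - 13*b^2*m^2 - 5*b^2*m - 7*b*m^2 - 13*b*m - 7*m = (b - 7)*(b + 1)*(b*m + 1)*(b*m + m)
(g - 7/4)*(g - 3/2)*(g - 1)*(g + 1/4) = g^4 - 4*g^3 + 77*g^2/16 - 37*g/32 - 21/32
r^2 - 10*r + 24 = (r - 6)*(r - 4)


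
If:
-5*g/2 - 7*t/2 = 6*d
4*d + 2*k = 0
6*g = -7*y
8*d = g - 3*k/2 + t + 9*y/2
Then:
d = 175*y/282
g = -7*y/6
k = -175*y/141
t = -65*y/282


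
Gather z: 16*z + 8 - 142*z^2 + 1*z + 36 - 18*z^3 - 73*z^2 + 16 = -18*z^3 - 215*z^2 + 17*z + 60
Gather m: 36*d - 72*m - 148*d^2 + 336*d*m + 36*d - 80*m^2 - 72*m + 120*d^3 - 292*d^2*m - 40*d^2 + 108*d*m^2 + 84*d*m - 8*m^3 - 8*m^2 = 120*d^3 - 188*d^2 + 72*d - 8*m^3 + m^2*(108*d - 88) + m*(-292*d^2 + 420*d - 144)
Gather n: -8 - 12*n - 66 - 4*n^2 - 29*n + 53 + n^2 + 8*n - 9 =-3*n^2 - 33*n - 30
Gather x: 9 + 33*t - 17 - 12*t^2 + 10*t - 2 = -12*t^2 + 43*t - 10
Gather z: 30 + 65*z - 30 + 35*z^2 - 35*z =35*z^2 + 30*z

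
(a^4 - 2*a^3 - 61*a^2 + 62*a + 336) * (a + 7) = a^5 + 5*a^4 - 75*a^3 - 365*a^2 + 770*a + 2352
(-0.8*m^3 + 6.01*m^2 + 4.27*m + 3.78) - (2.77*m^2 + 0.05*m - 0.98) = -0.8*m^3 + 3.24*m^2 + 4.22*m + 4.76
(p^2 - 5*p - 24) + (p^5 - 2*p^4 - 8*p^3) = p^5 - 2*p^4 - 8*p^3 + p^2 - 5*p - 24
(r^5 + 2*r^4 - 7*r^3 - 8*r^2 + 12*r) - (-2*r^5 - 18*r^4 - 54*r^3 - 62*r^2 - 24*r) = 3*r^5 + 20*r^4 + 47*r^3 + 54*r^2 + 36*r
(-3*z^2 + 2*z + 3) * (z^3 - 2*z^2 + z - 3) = -3*z^5 + 8*z^4 - 4*z^3 + 5*z^2 - 3*z - 9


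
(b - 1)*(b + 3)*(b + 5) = b^3 + 7*b^2 + 7*b - 15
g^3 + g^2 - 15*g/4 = g*(g - 3/2)*(g + 5/2)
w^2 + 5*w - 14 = (w - 2)*(w + 7)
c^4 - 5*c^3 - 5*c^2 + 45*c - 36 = (c - 4)*(c - 3)*(c - 1)*(c + 3)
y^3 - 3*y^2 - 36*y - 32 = (y - 8)*(y + 1)*(y + 4)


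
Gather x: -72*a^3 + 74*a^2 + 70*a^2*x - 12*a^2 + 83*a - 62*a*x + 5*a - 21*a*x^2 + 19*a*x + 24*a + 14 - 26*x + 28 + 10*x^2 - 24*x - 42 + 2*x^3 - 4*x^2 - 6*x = -72*a^3 + 62*a^2 + 112*a + 2*x^3 + x^2*(6 - 21*a) + x*(70*a^2 - 43*a - 56)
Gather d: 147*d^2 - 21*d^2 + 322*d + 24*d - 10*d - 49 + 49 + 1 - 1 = 126*d^2 + 336*d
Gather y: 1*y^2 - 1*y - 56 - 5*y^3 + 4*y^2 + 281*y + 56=-5*y^3 + 5*y^2 + 280*y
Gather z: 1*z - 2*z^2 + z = -2*z^2 + 2*z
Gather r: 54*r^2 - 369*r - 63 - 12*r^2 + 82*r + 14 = 42*r^2 - 287*r - 49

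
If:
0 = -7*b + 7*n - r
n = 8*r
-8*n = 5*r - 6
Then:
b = 110/161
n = 16/23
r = 2/23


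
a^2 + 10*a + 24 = (a + 4)*(a + 6)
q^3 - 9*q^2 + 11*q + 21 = (q - 7)*(q - 3)*(q + 1)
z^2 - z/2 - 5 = (z - 5/2)*(z + 2)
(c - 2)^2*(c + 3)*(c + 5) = c^4 + 4*c^3 - 13*c^2 - 28*c + 60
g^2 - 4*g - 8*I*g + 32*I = (g - 4)*(g - 8*I)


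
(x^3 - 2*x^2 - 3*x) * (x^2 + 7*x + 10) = x^5 + 5*x^4 - 7*x^3 - 41*x^2 - 30*x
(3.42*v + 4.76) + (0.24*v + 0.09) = 3.66*v + 4.85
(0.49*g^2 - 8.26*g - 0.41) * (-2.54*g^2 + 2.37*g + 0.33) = -1.2446*g^4 + 22.1417*g^3 - 18.3731*g^2 - 3.6975*g - 0.1353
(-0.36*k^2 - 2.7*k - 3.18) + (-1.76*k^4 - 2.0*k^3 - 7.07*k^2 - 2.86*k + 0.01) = -1.76*k^4 - 2.0*k^3 - 7.43*k^2 - 5.56*k - 3.17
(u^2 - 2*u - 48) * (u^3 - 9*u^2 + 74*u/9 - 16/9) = u^5 - 11*u^4 - 196*u^3/9 + 3724*u^2/9 - 3520*u/9 + 256/3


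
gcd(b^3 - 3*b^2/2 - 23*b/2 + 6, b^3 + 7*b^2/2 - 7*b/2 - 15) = b + 3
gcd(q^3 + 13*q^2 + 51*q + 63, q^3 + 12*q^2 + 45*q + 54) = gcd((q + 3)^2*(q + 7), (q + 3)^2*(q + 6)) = q^2 + 6*q + 9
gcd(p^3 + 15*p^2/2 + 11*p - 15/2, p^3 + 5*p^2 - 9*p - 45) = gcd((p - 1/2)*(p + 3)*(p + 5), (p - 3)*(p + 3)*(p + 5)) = p^2 + 8*p + 15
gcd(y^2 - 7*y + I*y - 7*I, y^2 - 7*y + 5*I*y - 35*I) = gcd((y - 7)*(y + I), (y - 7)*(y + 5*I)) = y - 7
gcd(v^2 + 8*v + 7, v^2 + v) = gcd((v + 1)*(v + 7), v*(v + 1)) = v + 1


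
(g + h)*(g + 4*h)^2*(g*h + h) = g^4*h + 9*g^3*h^2 + g^3*h + 24*g^2*h^3 + 9*g^2*h^2 + 16*g*h^4 + 24*g*h^3 + 16*h^4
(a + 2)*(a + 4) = a^2 + 6*a + 8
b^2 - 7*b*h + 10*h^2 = (b - 5*h)*(b - 2*h)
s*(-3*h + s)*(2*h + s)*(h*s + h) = -6*h^3*s^2 - 6*h^3*s - h^2*s^3 - h^2*s^2 + h*s^4 + h*s^3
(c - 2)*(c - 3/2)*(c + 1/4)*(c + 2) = c^4 - 5*c^3/4 - 35*c^2/8 + 5*c + 3/2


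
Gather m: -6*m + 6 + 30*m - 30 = 24*m - 24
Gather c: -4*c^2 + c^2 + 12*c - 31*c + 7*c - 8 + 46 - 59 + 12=-3*c^2 - 12*c - 9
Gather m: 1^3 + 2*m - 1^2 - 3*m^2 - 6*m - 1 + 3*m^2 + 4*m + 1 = 0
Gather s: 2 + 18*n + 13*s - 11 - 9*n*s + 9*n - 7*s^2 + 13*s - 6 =27*n - 7*s^2 + s*(26 - 9*n) - 15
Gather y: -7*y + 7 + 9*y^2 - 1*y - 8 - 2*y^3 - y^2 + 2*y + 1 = -2*y^3 + 8*y^2 - 6*y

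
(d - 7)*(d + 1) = d^2 - 6*d - 7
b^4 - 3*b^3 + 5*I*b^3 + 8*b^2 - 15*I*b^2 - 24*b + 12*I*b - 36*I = (b - 3)*(b - 2*I)*(b + I)*(b + 6*I)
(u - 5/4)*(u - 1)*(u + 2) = u^3 - u^2/4 - 13*u/4 + 5/2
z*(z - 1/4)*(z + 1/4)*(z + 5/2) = z^4 + 5*z^3/2 - z^2/16 - 5*z/32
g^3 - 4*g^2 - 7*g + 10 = (g - 5)*(g - 1)*(g + 2)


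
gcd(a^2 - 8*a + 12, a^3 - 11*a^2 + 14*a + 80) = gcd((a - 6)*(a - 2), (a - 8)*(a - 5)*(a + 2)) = 1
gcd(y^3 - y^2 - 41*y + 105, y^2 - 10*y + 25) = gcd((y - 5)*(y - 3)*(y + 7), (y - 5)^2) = y - 5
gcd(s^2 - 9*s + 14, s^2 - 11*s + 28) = s - 7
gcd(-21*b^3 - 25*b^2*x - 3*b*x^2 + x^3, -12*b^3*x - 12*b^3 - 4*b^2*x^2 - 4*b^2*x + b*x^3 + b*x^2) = 1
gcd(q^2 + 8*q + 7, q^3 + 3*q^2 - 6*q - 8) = q + 1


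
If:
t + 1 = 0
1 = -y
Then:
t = -1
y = -1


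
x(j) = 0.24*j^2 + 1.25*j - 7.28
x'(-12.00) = -4.51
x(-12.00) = 12.28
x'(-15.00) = -5.95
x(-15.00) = 27.97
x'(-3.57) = -0.46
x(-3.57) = -8.68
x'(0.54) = 1.51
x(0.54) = -6.54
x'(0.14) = 1.32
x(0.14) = -7.10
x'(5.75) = 4.01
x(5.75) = 7.84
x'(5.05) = 3.67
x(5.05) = 5.15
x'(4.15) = 3.24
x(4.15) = 2.04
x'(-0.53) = 1.00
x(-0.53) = -7.88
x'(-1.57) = 0.50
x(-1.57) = -8.65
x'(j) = 0.48*j + 1.25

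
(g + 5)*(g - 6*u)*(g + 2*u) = g^3 - 4*g^2*u + 5*g^2 - 12*g*u^2 - 20*g*u - 60*u^2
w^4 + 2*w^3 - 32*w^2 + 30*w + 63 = (w - 3)^2*(w + 1)*(w + 7)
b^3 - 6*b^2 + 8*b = b*(b - 4)*(b - 2)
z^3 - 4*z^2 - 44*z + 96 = (z - 8)*(z - 2)*(z + 6)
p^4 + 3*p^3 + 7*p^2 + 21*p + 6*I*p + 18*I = (p + 3)*(p - 3*I)*(p + I)*(p + 2*I)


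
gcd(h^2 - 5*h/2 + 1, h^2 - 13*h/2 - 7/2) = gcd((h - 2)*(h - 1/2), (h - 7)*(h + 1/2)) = 1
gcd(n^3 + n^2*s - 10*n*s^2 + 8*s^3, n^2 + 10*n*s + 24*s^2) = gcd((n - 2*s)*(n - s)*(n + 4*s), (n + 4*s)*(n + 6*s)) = n + 4*s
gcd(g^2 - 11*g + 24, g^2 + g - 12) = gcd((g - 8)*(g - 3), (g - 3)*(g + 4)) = g - 3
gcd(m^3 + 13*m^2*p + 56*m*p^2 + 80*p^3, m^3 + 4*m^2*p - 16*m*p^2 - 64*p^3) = m^2 + 8*m*p + 16*p^2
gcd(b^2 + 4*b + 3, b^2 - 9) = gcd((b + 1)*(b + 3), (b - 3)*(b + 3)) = b + 3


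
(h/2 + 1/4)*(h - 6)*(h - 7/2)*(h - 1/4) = h^4/2 - 37*h^3/8 + 37*h^2/4 + 103*h/32 - 21/16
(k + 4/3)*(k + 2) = k^2 + 10*k/3 + 8/3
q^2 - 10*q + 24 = (q - 6)*(q - 4)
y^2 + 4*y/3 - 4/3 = (y - 2/3)*(y + 2)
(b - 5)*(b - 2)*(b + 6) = b^3 - b^2 - 32*b + 60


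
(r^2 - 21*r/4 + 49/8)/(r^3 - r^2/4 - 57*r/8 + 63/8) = (2*r - 7)/(2*r^2 + 3*r - 9)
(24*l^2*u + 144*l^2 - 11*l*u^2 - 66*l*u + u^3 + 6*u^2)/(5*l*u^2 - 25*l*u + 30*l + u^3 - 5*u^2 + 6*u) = (24*l^2*u + 144*l^2 - 11*l*u^2 - 66*l*u + u^3 + 6*u^2)/(5*l*u^2 - 25*l*u + 30*l + u^3 - 5*u^2 + 6*u)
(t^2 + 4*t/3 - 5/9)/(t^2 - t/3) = (t + 5/3)/t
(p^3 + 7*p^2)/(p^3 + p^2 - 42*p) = p/(p - 6)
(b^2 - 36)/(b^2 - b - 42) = (b - 6)/(b - 7)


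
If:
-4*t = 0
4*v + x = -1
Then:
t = 0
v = -x/4 - 1/4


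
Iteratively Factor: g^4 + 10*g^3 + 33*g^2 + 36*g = (g)*(g^3 + 10*g^2 + 33*g + 36) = g*(g + 3)*(g^2 + 7*g + 12) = g*(g + 3)*(g + 4)*(g + 3)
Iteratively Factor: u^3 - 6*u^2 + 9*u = (u)*(u^2 - 6*u + 9) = u*(u - 3)*(u - 3)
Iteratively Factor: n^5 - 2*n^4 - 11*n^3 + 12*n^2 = (n - 4)*(n^4 + 2*n^3 - 3*n^2) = n*(n - 4)*(n^3 + 2*n^2 - 3*n) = n*(n - 4)*(n + 3)*(n^2 - n) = n*(n - 4)*(n - 1)*(n + 3)*(n)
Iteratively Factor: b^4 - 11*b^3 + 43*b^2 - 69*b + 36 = (b - 3)*(b^3 - 8*b^2 + 19*b - 12) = (b - 3)*(b - 1)*(b^2 - 7*b + 12) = (b - 3)^2*(b - 1)*(b - 4)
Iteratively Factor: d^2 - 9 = (d + 3)*(d - 3)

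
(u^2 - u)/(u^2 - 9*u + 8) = u/(u - 8)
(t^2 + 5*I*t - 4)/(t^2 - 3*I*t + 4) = (t + 4*I)/(t - 4*I)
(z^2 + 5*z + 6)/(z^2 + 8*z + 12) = (z + 3)/(z + 6)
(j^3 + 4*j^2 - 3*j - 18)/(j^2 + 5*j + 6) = (j^2 + j - 6)/(j + 2)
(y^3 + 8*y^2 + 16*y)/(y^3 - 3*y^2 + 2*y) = (y^2 + 8*y + 16)/(y^2 - 3*y + 2)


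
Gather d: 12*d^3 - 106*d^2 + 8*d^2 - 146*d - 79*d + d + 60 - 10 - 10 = 12*d^3 - 98*d^2 - 224*d + 40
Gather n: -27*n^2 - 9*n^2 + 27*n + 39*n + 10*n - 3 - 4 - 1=-36*n^2 + 76*n - 8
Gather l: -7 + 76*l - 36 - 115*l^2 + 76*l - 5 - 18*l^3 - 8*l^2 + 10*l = -18*l^3 - 123*l^2 + 162*l - 48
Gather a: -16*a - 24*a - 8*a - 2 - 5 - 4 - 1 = -48*a - 12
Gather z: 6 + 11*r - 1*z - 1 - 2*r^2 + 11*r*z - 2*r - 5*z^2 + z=-2*r^2 + 11*r*z + 9*r - 5*z^2 + 5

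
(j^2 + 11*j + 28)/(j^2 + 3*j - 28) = (j + 4)/(j - 4)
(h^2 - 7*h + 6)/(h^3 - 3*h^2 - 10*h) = (-h^2 + 7*h - 6)/(h*(-h^2 + 3*h + 10))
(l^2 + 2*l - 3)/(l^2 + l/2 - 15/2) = 2*(l - 1)/(2*l - 5)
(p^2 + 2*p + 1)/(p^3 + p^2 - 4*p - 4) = (p + 1)/(p^2 - 4)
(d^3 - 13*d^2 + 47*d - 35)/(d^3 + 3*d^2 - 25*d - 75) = (d^2 - 8*d + 7)/(d^2 + 8*d + 15)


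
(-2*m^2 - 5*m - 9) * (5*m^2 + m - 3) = -10*m^4 - 27*m^3 - 44*m^2 + 6*m + 27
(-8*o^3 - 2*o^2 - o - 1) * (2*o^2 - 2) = -16*o^5 - 4*o^4 + 14*o^3 + 2*o^2 + 2*o + 2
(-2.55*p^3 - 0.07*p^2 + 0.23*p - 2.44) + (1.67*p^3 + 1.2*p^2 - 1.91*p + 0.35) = -0.88*p^3 + 1.13*p^2 - 1.68*p - 2.09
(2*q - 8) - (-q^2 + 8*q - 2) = q^2 - 6*q - 6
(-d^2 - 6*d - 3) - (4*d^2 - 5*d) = -5*d^2 - d - 3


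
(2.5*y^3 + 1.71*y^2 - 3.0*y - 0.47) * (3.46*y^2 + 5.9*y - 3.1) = 8.65*y^5 + 20.6666*y^4 - 8.041*y^3 - 24.6272*y^2 + 6.527*y + 1.457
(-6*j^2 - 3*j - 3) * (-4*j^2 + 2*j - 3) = 24*j^4 + 24*j^2 + 3*j + 9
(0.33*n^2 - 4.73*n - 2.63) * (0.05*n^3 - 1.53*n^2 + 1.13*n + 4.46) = 0.0165*n^5 - 0.7414*n^4 + 7.4783*n^3 + 0.1508*n^2 - 24.0677*n - 11.7298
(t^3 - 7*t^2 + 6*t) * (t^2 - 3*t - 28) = t^5 - 10*t^4 - t^3 + 178*t^2 - 168*t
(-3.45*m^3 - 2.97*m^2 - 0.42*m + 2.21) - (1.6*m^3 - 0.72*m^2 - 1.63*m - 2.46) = -5.05*m^3 - 2.25*m^2 + 1.21*m + 4.67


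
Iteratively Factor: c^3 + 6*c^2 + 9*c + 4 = (c + 4)*(c^2 + 2*c + 1) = (c + 1)*(c + 4)*(c + 1)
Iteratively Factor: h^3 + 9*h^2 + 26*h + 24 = (h + 4)*(h^2 + 5*h + 6) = (h + 2)*(h + 4)*(h + 3)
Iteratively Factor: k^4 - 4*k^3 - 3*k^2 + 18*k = (k - 3)*(k^3 - k^2 - 6*k) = (k - 3)^2*(k^2 + 2*k) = k*(k - 3)^2*(k + 2)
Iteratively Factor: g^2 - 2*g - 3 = (g - 3)*(g + 1)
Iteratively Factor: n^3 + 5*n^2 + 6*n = (n + 2)*(n^2 + 3*n) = (n + 2)*(n + 3)*(n)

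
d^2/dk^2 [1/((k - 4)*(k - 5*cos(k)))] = (-5*(k - 4)^2*(k - 5*cos(k))*cos(k) + 2*(k - 4)^2*(5*sin(k) + 1)^2 + 2*(k - 5*cos(k))^2 + (k - 5*cos(k))*(2*k - 8)*(5*sin(k) + 1))/((k - 4)^3*(k - 5*cos(k))^3)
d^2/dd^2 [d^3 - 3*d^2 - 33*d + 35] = 6*d - 6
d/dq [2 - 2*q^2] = -4*q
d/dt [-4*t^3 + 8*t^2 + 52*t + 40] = -12*t^2 + 16*t + 52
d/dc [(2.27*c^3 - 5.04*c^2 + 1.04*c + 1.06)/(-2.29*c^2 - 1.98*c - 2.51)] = (-5.1983*c^4 - 8.9892*c^3 - 4.7323*c^2 + 30.1556*c - 0.5116)/(5.2441*c^4 + 9.0684*c^3 + 15.4162*c^2 + 9.9396*c + 6.3001)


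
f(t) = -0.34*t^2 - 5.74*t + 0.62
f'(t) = -0.68*t - 5.74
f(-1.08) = 6.42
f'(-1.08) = -5.01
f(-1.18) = 6.92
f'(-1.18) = -4.94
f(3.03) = -19.89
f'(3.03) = -7.80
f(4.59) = -32.89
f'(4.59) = -8.86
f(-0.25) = 2.03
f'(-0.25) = -5.57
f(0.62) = -3.07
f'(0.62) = -6.16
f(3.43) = -23.07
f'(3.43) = -8.07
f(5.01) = -36.67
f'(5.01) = -9.15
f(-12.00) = 20.54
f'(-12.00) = 2.42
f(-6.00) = 22.82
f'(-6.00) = -1.66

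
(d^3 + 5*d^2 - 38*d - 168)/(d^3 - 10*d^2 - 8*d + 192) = (d + 7)/(d - 8)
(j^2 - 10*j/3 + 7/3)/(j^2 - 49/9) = 3*(j - 1)/(3*j + 7)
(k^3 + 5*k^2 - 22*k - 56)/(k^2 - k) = (k^3 + 5*k^2 - 22*k - 56)/(k*(k - 1))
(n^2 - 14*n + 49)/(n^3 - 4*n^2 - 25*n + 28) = (n - 7)/(n^2 + 3*n - 4)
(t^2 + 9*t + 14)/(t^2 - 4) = (t + 7)/(t - 2)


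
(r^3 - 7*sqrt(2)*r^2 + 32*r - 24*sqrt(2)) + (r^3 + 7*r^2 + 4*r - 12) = 2*r^3 - 7*sqrt(2)*r^2 + 7*r^2 + 36*r - 24*sqrt(2) - 12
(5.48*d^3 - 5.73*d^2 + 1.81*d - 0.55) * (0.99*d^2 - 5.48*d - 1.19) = 5.4252*d^5 - 35.7031*d^4 + 26.6711*d^3 - 3.6446*d^2 + 0.860100000000001*d + 0.6545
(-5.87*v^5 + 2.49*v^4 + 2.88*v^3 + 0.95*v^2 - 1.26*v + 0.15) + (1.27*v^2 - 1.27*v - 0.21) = -5.87*v^5 + 2.49*v^4 + 2.88*v^3 + 2.22*v^2 - 2.53*v - 0.06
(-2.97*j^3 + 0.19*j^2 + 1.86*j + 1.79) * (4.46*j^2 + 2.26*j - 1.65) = -13.2462*j^5 - 5.8648*j^4 + 13.6255*j^3 + 11.8735*j^2 + 0.9764*j - 2.9535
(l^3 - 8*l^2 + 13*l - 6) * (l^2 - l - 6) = l^5 - 9*l^4 + 15*l^3 + 29*l^2 - 72*l + 36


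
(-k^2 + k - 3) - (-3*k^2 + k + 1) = 2*k^2 - 4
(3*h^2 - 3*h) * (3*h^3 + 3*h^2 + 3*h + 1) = 9*h^5 - 6*h^2 - 3*h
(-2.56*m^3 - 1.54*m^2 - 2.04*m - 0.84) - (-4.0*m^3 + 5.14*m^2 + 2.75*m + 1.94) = 1.44*m^3 - 6.68*m^2 - 4.79*m - 2.78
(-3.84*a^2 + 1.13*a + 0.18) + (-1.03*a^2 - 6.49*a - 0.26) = -4.87*a^2 - 5.36*a - 0.08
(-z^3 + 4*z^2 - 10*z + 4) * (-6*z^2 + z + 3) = 6*z^5 - 25*z^4 + 61*z^3 - 22*z^2 - 26*z + 12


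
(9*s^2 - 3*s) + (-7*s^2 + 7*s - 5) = 2*s^2 + 4*s - 5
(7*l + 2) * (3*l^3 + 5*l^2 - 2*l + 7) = 21*l^4 + 41*l^3 - 4*l^2 + 45*l + 14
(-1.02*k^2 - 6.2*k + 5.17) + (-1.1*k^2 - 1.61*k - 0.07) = -2.12*k^2 - 7.81*k + 5.1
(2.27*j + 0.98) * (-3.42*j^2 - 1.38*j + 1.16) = -7.7634*j^3 - 6.4842*j^2 + 1.2808*j + 1.1368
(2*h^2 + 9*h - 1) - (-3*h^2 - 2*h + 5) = 5*h^2 + 11*h - 6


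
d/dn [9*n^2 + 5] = 18*n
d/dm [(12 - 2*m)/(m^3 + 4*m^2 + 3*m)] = 4*(m^3 - 7*m^2 - 24*m - 9)/(m^2*(m^4 + 8*m^3 + 22*m^2 + 24*m + 9))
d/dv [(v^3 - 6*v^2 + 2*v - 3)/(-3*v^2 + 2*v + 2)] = (-3*v^4 + 4*v^3 - 42*v + 10)/(9*v^4 - 12*v^3 - 8*v^2 + 8*v + 4)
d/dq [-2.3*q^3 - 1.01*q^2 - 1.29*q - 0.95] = -6.9*q^2 - 2.02*q - 1.29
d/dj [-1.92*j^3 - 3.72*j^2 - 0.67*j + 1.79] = -5.76*j^2 - 7.44*j - 0.67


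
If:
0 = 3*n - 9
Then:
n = 3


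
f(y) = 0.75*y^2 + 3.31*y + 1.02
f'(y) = 1.5*y + 3.31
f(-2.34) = -2.62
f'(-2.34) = -0.20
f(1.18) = 5.97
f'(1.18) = 5.08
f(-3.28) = -1.77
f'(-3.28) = -1.61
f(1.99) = 10.58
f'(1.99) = 6.30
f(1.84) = 9.65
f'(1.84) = 6.07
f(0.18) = 1.64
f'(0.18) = 3.58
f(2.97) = 17.47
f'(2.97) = 7.76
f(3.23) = 19.54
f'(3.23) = 8.16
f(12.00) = 148.74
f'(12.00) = 21.31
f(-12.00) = 69.30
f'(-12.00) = -14.69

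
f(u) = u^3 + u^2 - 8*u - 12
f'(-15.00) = 637.00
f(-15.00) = -3042.00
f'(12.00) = 448.00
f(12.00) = 1764.00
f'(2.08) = 9.14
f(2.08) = -15.31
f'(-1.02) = -6.92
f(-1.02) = -3.86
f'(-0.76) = -7.79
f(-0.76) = -5.78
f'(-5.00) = 57.00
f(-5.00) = -72.00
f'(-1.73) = -2.48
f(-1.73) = -0.34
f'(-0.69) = -7.95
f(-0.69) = -6.33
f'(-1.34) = -5.29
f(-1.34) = -1.89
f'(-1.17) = -6.23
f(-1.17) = -2.87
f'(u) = 3*u^2 + 2*u - 8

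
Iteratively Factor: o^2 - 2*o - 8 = (o - 4)*(o + 2)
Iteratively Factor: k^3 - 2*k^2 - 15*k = (k)*(k^2 - 2*k - 15) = k*(k - 5)*(k + 3)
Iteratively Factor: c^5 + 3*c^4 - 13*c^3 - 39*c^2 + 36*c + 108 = (c + 3)*(c^4 - 13*c^2 + 36) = (c - 2)*(c + 3)*(c^3 + 2*c^2 - 9*c - 18) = (c - 3)*(c - 2)*(c + 3)*(c^2 + 5*c + 6) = (c - 3)*(c - 2)*(c + 3)^2*(c + 2)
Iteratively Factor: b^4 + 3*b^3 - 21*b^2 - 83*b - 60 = (b + 3)*(b^3 - 21*b - 20) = (b + 1)*(b + 3)*(b^2 - b - 20) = (b + 1)*(b + 3)*(b + 4)*(b - 5)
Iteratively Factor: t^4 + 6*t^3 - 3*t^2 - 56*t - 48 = (t - 3)*(t^3 + 9*t^2 + 24*t + 16) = (t - 3)*(t + 4)*(t^2 + 5*t + 4) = (t - 3)*(t + 4)^2*(t + 1)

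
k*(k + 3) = k^2 + 3*k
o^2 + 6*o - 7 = (o - 1)*(o + 7)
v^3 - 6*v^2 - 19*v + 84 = (v - 7)*(v - 3)*(v + 4)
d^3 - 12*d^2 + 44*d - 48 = (d - 6)*(d - 4)*(d - 2)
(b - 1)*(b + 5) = b^2 + 4*b - 5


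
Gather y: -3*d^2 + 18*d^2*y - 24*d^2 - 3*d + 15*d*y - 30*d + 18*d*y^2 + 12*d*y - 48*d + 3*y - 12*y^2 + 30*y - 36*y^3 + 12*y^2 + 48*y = -27*d^2 + 18*d*y^2 - 81*d - 36*y^3 + y*(18*d^2 + 27*d + 81)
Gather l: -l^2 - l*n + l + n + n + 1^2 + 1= -l^2 + l*(1 - n) + 2*n + 2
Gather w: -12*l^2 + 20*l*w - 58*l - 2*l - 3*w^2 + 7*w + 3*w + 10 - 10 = -12*l^2 - 60*l - 3*w^2 + w*(20*l + 10)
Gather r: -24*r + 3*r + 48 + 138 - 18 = 168 - 21*r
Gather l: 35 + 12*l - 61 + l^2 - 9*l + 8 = l^2 + 3*l - 18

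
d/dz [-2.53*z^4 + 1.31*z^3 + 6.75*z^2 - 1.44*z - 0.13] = -10.12*z^3 + 3.93*z^2 + 13.5*z - 1.44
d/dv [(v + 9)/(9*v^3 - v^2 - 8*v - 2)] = (9*v^3 - v^2 - 8*v + (v + 9)*(-27*v^2 + 2*v + 8) - 2)/(-9*v^3 + v^2 + 8*v + 2)^2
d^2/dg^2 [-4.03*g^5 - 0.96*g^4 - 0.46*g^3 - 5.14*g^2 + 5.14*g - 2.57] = -80.6*g^3 - 11.52*g^2 - 2.76*g - 10.28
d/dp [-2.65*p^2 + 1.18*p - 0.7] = 1.18 - 5.3*p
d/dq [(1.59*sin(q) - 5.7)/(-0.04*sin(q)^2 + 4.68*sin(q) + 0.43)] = (0.0636*sin(q)^2 - 0.456*sin(q) + 27.3597)*cos(q)/(0.0016*sin(q)^4 - 0.3744*sin(q)^3 + 21.868*sin(q)^2 + 4.0248*sin(q) + 0.1849)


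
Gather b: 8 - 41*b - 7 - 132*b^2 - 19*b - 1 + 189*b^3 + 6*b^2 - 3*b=189*b^3 - 126*b^2 - 63*b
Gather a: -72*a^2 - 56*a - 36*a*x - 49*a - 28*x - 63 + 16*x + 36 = -72*a^2 + a*(-36*x - 105) - 12*x - 27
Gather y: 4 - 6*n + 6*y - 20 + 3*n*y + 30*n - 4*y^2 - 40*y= 24*n - 4*y^2 + y*(3*n - 34) - 16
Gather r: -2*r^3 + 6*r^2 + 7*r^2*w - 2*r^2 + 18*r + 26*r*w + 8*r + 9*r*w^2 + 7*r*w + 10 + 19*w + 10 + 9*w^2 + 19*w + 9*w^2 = -2*r^3 + r^2*(7*w + 4) + r*(9*w^2 + 33*w + 26) + 18*w^2 + 38*w + 20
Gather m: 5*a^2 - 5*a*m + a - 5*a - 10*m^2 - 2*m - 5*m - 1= 5*a^2 - 4*a - 10*m^2 + m*(-5*a - 7) - 1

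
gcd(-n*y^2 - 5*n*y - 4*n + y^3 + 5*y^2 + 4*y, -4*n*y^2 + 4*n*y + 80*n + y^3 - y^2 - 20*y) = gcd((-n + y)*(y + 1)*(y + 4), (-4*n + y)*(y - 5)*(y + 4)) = y + 4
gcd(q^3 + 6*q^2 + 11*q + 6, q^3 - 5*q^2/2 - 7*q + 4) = q + 2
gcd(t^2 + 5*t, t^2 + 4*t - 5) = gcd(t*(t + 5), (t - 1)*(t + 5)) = t + 5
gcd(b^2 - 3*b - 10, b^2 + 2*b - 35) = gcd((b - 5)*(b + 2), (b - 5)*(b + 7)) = b - 5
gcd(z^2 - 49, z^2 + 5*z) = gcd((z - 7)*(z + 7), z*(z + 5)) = 1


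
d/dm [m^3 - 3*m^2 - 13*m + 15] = 3*m^2 - 6*m - 13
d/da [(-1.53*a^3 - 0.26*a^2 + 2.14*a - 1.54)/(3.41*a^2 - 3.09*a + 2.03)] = (-5.2173*a^4 + 9.4554*a^3 - 15.8117*a^2 + 9.4472*a - 0.4144)/(11.6281*a^4 - 21.0738*a^3 + 23.3927*a^2 - 12.5454*a + 4.1209)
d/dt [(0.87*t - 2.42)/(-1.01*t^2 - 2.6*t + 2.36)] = (0.8787*t^2 - 4.8884*t - 4.2388)/(1.0201*t^4 + 5.252*t^3 + 1.9928*t^2 - 12.272*t + 5.5696)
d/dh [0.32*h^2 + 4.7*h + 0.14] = 0.64*h + 4.7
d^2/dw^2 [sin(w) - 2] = -sin(w)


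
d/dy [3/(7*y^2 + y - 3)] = 3*(-14*y - 1)/(7*y^2 + y - 3)^2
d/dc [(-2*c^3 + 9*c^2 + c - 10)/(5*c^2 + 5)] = (-2*c^4 - 7*c^2 + 38*c + 1)/(5*(c^4 + 2*c^2 + 1))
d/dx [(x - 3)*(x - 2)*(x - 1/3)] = 3*x^2 - 32*x/3 + 23/3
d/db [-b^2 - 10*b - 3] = -2*b - 10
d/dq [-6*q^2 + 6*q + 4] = 6 - 12*q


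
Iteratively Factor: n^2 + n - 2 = (n + 2)*(n - 1)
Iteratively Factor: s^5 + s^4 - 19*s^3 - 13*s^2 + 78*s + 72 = (s - 3)*(s^4 + 4*s^3 - 7*s^2 - 34*s - 24) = (s - 3)*(s + 4)*(s^3 - 7*s - 6) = (s - 3)*(s + 2)*(s + 4)*(s^2 - 2*s - 3) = (s - 3)^2*(s + 2)*(s + 4)*(s + 1)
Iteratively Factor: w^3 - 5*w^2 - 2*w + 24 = (w + 2)*(w^2 - 7*w + 12) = (w - 4)*(w + 2)*(w - 3)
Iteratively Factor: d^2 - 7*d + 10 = (d - 5)*(d - 2)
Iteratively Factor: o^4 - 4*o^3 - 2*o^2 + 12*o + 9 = (o + 1)*(o^3 - 5*o^2 + 3*o + 9) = (o - 3)*(o + 1)*(o^2 - 2*o - 3) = (o - 3)*(o + 1)^2*(o - 3)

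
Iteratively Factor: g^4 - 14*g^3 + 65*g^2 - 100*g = (g - 5)*(g^3 - 9*g^2 + 20*g) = (g - 5)^2*(g^2 - 4*g) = g*(g - 5)^2*(g - 4)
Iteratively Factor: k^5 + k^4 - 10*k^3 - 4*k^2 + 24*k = (k - 2)*(k^4 + 3*k^3 - 4*k^2 - 12*k) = (k - 2)*(k + 3)*(k^3 - 4*k) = k*(k - 2)*(k + 3)*(k^2 - 4) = k*(k - 2)^2*(k + 3)*(k + 2)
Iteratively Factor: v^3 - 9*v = (v - 3)*(v^2 + 3*v) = (v - 3)*(v + 3)*(v)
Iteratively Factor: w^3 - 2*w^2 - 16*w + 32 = (w + 4)*(w^2 - 6*w + 8) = (w - 2)*(w + 4)*(w - 4)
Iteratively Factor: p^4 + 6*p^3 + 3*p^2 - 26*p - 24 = (p + 4)*(p^3 + 2*p^2 - 5*p - 6) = (p - 2)*(p + 4)*(p^2 + 4*p + 3) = (p - 2)*(p + 1)*(p + 4)*(p + 3)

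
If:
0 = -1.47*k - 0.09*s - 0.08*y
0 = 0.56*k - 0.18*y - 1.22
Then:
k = 0.321428571428571*y + 2.17857142857143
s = -6.13888888888889*y - 35.5833333333333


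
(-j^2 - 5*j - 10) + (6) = -j^2 - 5*j - 4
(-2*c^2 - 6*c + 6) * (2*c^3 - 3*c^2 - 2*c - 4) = -4*c^5 - 6*c^4 + 34*c^3 + 2*c^2 + 12*c - 24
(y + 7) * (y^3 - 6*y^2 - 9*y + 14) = y^4 + y^3 - 51*y^2 - 49*y + 98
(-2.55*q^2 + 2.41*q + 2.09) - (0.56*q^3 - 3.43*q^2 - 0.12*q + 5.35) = -0.56*q^3 + 0.88*q^2 + 2.53*q - 3.26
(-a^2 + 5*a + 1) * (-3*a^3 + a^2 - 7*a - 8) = 3*a^5 - 16*a^4 + 9*a^3 - 26*a^2 - 47*a - 8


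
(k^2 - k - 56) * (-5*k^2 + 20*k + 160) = -5*k^4 + 25*k^3 + 420*k^2 - 1280*k - 8960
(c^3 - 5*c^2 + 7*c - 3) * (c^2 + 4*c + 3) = c^5 - c^4 - 10*c^3 + 10*c^2 + 9*c - 9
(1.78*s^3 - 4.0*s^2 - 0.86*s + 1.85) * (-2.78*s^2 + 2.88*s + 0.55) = -4.9484*s^5 + 16.2464*s^4 - 8.1502*s^3 - 9.8198*s^2 + 4.855*s + 1.0175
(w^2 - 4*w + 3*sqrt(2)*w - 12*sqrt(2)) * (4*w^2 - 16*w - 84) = 4*w^4 - 32*w^3 + 12*sqrt(2)*w^3 - 96*sqrt(2)*w^2 - 20*w^2 - 60*sqrt(2)*w + 336*w + 1008*sqrt(2)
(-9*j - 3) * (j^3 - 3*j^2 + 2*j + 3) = -9*j^4 + 24*j^3 - 9*j^2 - 33*j - 9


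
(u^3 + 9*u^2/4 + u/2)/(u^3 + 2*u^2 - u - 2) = u*(4*u + 1)/(4*(u^2 - 1))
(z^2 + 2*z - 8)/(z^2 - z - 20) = (z - 2)/(z - 5)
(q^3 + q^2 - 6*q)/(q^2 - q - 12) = q*(q - 2)/(q - 4)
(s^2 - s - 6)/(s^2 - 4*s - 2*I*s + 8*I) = (s^2 - s - 6)/(s^2 - 4*s - 2*I*s + 8*I)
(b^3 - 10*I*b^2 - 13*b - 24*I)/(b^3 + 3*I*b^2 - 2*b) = (b^2 - 11*I*b - 24)/(b*(b + 2*I))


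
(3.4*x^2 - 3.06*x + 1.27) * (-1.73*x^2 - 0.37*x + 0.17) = -5.882*x^4 + 4.0358*x^3 - 0.4869*x^2 - 0.9901*x + 0.2159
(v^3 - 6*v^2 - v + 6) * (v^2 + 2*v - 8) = v^5 - 4*v^4 - 21*v^3 + 52*v^2 + 20*v - 48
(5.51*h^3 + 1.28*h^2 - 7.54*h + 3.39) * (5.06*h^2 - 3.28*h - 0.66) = 27.8806*h^5 - 11.596*h^4 - 45.9874*h^3 + 41.0398*h^2 - 6.1428*h - 2.2374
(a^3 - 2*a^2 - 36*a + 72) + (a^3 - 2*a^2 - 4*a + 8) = 2*a^3 - 4*a^2 - 40*a + 80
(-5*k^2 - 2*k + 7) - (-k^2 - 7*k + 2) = -4*k^2 + 5*k + 5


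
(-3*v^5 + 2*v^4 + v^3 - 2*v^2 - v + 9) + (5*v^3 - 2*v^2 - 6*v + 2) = -3*v^5 + 2*v^4 + 6*v^3 - 4*v^2 - 7*v + 11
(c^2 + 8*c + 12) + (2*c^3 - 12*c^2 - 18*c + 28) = 2*c^3 - 11*c^2 - 10*c + 40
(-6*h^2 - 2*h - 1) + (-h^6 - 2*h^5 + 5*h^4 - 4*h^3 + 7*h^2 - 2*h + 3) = -h^6 - 2*h^5 + 5*h^4 - 4*h^3 + h^2 - 4*h + 2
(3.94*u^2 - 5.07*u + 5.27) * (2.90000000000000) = 11.426*u^2 - 14.703*u + 15.283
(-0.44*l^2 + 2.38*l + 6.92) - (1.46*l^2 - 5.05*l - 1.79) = -1.9*l^2 + 7.43*l + 8.71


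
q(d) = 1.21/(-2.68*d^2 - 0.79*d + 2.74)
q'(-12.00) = -0.00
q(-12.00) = -0.00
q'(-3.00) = -0.05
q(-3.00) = -0.06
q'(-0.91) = -3.22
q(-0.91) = 0.98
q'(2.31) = 0.09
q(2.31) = -0.09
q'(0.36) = 0.74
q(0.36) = 0.57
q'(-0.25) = -0.09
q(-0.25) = 0.44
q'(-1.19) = -510.88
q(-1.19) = -10.52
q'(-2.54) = -0.10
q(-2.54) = -0.10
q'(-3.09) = -0.05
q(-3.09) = -0.06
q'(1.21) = 1.92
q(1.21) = -0.57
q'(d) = 1.21*(5.36*d + 0.79)/(-2.68*d^2 - 0.79*d + 2.74)^2 = (6.4856*d + 0.9559)/(2.68*d^2 + 0.79*d - 2.74)^2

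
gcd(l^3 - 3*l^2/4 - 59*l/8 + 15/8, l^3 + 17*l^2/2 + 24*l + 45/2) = l + 5/2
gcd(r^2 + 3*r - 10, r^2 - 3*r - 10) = 1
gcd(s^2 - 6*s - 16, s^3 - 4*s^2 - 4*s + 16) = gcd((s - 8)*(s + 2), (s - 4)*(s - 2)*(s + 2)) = s + 2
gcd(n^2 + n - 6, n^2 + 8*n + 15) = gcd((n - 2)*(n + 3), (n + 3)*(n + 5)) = n + 3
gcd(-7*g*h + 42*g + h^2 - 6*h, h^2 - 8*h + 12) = h - 6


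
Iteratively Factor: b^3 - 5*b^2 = (b - 5)*(b^2) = b*(b - 5)*(b)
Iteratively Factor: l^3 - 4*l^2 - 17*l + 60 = (l - 5)*(l^2 + l - 12) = (l - 5)*(l + 4)*(l - 3)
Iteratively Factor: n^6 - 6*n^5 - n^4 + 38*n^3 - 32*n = (n + 2)*(n^5 - 8*n^4 + 15*n^3 + 8*n^2 - 16*n) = (n - 4)*(n + 2)*(n^4 - 4*n^3 - n^2 + 4*n) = n*(n - 4)*(n + 2)*(n^3 - 4*n^2 - n + 4) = n*(n - 4)*(n + 1)*(n + 2)*(n^2 - 5*n + 4) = n*(n - 4)*(n - 1)*(n + 1)*(n + 2)*(n - 4)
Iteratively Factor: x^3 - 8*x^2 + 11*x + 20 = (x - 4)*(x^2 - 4*x - 5) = (x - 5)*(x - 4)*(x + 1)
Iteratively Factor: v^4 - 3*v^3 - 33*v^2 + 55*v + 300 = (v + 3)*(v^3 - 6*v^2 - 15*v + 100) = (v + 3)*(v + 4)*(v^2 - 10*v + 25) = (v - 5)*(v + 3)*(v + 4)*(v - 5)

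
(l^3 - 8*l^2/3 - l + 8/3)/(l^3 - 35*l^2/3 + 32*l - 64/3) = (l + 1)/(l - 8)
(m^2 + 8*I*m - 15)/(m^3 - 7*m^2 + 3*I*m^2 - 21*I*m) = (m + 5*I)/(m*(m - 7))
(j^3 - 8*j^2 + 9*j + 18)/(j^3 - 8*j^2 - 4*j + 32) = (j^3 - 8*j^2 + 9*j + 18)/(j^3 - 8*j^2 - 4*j + 32)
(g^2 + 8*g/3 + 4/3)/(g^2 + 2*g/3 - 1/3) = (3*g^2 + 8*g + 4)/(3*g^2 + 2*g - 1)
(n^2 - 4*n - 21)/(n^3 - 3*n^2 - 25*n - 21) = 1/(n + 1)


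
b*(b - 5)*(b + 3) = b^3 - 2*b^2 - 15*b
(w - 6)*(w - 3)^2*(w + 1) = w^4 - 11*w^3 + 33*w^2 - 9*w - 54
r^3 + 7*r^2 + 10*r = r*(r + 2)*(r + 5)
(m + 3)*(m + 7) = m^2 + 10*m + 21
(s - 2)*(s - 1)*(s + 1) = s^3 - 2*s^2 - s + 2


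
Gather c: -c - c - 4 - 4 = -2*c - 8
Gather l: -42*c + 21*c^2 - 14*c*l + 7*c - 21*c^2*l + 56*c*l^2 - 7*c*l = 21*c^2 + 56*c*l^2 - 35*c + l*(-21*c^2 - 21*c)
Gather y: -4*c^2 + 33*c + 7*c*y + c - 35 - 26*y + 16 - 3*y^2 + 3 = -4*c^2 + 34*c - 3*y^2 + y*(7*c - 26) - 16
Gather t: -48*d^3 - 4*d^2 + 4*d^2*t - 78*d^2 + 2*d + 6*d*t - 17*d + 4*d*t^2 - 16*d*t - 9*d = -48*d^3 - 82*d^2 + 4*d*t^2 - 24*d + t*(4*d^2 - 10*d)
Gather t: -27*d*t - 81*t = t*(-27*d - 81)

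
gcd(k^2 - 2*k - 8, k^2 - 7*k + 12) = k - 4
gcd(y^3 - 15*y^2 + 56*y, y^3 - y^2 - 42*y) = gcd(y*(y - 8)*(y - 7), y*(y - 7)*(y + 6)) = y^2 - 7*y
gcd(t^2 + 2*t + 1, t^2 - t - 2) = t + 1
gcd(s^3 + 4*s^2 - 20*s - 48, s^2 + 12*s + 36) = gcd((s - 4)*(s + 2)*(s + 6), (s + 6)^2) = s + 6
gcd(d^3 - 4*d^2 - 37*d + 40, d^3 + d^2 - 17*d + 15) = d^2 + 4*d - 5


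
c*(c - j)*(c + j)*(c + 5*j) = c^4 + 5*c^3*j - c^2*j^2 - 5*c*j^3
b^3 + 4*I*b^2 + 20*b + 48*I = (b - 4*I)*(b + 2*I)*(b + 6*I)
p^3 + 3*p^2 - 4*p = p*(p - 1)*(p + 4)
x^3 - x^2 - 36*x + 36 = (x - 6)*(x - 1)*(x + 6)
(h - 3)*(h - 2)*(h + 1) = h^3 - 4*h^2 + h + 6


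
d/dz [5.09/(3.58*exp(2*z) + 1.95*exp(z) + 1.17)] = (-36.4444*exp(z) - 9.9255)*exp(z)/(3.58*exp(2*z) + 1.95*exp(z) + 1.17)^2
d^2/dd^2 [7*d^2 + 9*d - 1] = 14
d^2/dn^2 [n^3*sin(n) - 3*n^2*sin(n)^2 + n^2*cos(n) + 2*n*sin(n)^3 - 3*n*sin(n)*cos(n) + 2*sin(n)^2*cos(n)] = -n^3*sin(n) + 5*n^2*cos(n) - 6*n^2*cos(2*n) + n*sin(n)/2 - 6*n*sin(2*n) + 9*n*sin(3*n)/2 + 9*cos(n)/2 - 3*cos(2*n) + 3*cos(3*n)/2 - 3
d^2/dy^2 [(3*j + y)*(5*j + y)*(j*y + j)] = 2*j*(8*j + 3*y + 1)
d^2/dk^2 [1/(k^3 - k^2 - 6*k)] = 2*(k*(1 - 3*k)*(-k^2 + k + 6) - (-3*k^2 + 2*k + 6)^2)/(k^3*(-k^2 + k + 6)^3)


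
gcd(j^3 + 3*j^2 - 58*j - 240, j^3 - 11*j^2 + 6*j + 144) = j - 8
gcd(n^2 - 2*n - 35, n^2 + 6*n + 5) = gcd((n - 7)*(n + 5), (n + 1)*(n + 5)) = n + 5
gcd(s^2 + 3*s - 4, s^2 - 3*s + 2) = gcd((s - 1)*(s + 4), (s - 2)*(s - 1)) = s - 1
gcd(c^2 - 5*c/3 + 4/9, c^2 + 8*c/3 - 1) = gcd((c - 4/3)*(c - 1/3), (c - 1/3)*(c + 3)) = c - 1/3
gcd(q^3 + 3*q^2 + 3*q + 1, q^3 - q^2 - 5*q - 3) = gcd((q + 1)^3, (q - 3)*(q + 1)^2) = q^2 + 2*q + 1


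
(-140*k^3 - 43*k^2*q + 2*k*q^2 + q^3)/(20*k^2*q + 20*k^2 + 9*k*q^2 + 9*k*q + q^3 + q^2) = (-7*k + q)/(q + 1)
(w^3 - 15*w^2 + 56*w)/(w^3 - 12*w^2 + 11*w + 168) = w/(w + 3)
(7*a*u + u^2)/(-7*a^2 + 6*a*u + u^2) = u/(-a + u)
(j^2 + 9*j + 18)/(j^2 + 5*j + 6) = (j + 6)/(j + 2)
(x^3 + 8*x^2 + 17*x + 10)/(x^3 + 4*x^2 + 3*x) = (x^2 + 7*x + 10)/(x*(x + 3))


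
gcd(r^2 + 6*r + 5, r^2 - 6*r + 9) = 1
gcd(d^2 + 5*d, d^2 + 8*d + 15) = d + 5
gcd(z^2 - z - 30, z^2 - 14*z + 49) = 1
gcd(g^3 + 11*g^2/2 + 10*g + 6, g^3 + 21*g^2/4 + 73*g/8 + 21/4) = g^2 + 7*g/2 + 3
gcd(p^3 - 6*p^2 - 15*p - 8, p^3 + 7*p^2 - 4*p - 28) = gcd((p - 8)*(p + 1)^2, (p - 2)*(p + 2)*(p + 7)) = 1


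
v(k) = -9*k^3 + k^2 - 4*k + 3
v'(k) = -27*k^2 + 2*k - 4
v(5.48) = -1469.99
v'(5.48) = -803.86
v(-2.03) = 90.53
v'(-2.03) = -119.32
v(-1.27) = 28.13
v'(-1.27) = -50.09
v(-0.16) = 3.70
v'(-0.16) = -5.01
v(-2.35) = 134.72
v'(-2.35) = -157.81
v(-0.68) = 9.01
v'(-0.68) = -17.84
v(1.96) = -68.76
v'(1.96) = -103.80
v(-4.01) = 615.45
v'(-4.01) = -446.18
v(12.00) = -15453.00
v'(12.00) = -3868.00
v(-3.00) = 267.00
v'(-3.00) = -253.00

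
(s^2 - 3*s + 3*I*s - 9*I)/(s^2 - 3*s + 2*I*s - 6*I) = (s + 3*I)/(s + 2*I)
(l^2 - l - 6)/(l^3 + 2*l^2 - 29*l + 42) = (l + 2)/(l^2 + 5*l - 14)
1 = 1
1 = 1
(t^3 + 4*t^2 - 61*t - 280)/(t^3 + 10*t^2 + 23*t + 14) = (t^2 - 3*t - 40)/(t^2 + 3*t + 2)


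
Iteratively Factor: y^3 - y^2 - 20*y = (y + 4)*(y^2 - 5*y) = y*(y + 4)*(y - 5)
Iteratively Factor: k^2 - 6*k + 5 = (k - 5)*(k - 1)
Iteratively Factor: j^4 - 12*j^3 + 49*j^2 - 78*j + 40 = (j - 5)*(j^3 - 7*j^2 + 14*j - 8) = (j - 5)*(j - 2)*(j^2 - 5*j + 4) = (j - 5)*(j - 2)*(j - 1)*(j - 4)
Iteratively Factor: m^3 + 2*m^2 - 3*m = (m - 1)*(m^2 + 3*m) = (m - 1)*(m + 3)*(m)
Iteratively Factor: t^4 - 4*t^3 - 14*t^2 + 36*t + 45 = (t + 1)*(t^3 - 5*t^2 - 9*t + 45) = (t - 3)*(t + 1)*(t^2 - 2*t - 15) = (t - 3)*(t + 1)*(t + 3)*(t - 5)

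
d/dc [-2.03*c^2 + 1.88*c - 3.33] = 1.88 - 4.06*c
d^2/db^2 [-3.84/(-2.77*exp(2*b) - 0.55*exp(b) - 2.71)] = (3.84*(5.54*exp(b) + 0.55)*(11.08*exp(b) + 1.1)*exp(b) - (42.5472*exp(b) + 2.112)*(2.77*exp(2*b) + 0.55*exp(b) + 2.71))*exp(b)/(2.77*exp(2*b) + 0.55*exp(b) + 2.71)^3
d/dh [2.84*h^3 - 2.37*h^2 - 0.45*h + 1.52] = 8.52*h^2 - 4.74*h - 0.45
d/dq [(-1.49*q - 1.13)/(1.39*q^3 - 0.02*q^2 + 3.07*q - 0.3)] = (4.1422*q^3 + 4.6823*q^2 - 0.0452000000000004*q + 3.9161)/(1.9321*q^6 - 0.0556*q^5 + 8.535*q^4 - 0.9568*q^3 + 9.4369*q^2 - 1.842*q + 0.09)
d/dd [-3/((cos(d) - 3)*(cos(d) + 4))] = -(3*sin(d) + 3*sin(2*d))/((cos(d) - 3)^2*(cos(d) + 4)^2)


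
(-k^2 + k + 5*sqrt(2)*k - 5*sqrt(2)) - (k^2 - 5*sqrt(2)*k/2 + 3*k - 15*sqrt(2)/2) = -2*k^2 - 2*k + 15*sqrt(2)*k/2 + 5*sqrt(2)/2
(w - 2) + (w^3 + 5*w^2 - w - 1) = w^3 + 5*w^2 - 3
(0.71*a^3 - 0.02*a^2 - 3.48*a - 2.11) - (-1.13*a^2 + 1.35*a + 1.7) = 0.71*a^3 + 1.11*a^2 - 4.83*a - 3.81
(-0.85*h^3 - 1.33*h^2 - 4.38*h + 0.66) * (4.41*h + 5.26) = -3.7485*h^4 - 10.3363*h^3 - 26.3116*h^2 - 20.1282*h + 3.4716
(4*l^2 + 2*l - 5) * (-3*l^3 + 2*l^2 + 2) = -12*l^5 + 2*l^4 + 19*l^3 - 2*l^2 + 4*l - 10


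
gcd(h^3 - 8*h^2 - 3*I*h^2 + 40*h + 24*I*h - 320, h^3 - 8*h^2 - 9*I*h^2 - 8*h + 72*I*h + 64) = h^2 + h*(-8 - 8*I) + 64*I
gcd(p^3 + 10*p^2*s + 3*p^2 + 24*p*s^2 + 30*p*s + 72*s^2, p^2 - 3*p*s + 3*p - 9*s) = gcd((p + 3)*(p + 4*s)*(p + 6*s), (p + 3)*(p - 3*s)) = p + 3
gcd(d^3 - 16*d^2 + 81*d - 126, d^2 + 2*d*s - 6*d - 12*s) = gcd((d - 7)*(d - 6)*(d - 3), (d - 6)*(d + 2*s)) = d - 6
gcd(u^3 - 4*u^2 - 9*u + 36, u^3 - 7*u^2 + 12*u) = u^2 - 7*u + 12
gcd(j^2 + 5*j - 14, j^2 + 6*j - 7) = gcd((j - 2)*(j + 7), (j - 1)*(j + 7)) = j + 7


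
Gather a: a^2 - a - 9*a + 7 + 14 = a^2 - 10*a + 21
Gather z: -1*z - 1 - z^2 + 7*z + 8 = -z^2 + 6*z + 7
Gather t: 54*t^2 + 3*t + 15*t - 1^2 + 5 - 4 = 54*t^2 + 18*t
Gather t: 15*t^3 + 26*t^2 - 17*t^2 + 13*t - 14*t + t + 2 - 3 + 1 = 15*t^3 + 9*t^2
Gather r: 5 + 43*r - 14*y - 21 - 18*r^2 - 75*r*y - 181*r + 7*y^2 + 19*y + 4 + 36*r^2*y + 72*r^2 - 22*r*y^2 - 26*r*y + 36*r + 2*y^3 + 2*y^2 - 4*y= r^2*(36*y + 54) + r*(-22*y^2 - 101*y - 102) + 2*y^3 + 9*y^2 + y - 12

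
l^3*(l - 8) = l^4 - 8*l^3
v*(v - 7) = v^2 - 7*v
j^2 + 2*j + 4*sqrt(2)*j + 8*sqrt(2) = (j + 2)*(j + 4*sqrt(2))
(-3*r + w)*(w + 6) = -3*r*w - 18*r + w^2 + 6*w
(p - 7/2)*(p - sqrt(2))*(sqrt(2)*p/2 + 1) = sqrt(2)*p^3/2 - 7*sqrt(2)*p^2/4 - sqrt(2)*p + 7*sqrt(2)/2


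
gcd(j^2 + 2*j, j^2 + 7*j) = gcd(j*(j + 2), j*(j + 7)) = j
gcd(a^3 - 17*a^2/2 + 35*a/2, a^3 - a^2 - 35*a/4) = a^2 - 7*a/2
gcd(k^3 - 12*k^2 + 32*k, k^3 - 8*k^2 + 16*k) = k^2 - 4*k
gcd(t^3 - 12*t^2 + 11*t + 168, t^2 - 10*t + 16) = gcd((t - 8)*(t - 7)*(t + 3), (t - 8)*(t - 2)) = t - 8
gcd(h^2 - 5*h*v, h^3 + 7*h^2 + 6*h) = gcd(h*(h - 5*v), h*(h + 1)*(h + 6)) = h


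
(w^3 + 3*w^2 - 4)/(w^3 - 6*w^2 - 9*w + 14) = (w + 2)/(w - 7)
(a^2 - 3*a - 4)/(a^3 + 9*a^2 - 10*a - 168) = (a + 1)/(a^2 + 13*a + 42)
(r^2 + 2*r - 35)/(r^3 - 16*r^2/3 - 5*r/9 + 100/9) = 9*(r + 7)/(9*r^2 - 3*r - 20)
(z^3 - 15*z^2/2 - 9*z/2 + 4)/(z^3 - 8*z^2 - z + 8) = (z - 1/2)/(z - 1)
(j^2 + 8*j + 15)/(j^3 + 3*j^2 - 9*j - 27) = (j + 5)/(j^2 - 9)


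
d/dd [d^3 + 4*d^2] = d*(3*d + 8)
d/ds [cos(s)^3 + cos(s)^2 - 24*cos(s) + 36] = (-3*cos(s)^2 - 2*cos(s) + 24)*sin(s)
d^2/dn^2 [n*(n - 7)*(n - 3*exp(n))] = -3*n^2*exp(n) + 9*n*exp(n) + 6*n + 36*exp(n) - 14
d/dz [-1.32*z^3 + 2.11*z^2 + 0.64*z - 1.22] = -3.96*z^2 + 4.22*z + 0.64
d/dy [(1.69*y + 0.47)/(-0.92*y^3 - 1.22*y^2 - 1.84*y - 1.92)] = (3.1096*y^3 + 3.359*y^2 + 1.1468*y - 2.38)/(0.8464*y^6 + 2.2448*y^5 + 4.874*y^4 + 8.0224*y^3 + 8.0704*y^2 + 7.0656*y + 3.6864)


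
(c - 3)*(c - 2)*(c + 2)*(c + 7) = c^4 + 4*c^3 - 25*c^2 - 16*c + 84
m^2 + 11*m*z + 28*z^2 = (m + 4*z)*(m + 7*z)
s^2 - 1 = (s - 1)*(s + 1)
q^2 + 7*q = q*(q + 7)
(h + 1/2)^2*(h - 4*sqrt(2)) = h^3 - 4*sqrt(2)*h^2 + h^2 - 4*sqrt(2)*h + h/4 - sqrt(2)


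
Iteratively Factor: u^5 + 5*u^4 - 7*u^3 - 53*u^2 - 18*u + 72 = (u + 3)*(u^4 + 2*u^3 - 13*u^2 - 14*u + 24) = (u + 2)*(u + 3)*(u^3 - 13*u + 12) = (u - 1)*(u + 2)*(u + 3)*(u^2 + u - 12) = (u - 1)*(u + 2)*(u + 3)*(u + 4)*(u - 3)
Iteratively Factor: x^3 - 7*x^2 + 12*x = (x)*(x^2 - 7*x + 12) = x*(x - 3)*(x - 4)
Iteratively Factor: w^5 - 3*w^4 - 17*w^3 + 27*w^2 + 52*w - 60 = (w - 1)*(w^4 - 2*w^3 - 19*w^2 + 8*w + 60) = (w - 5)*(w - 1)*(w^3 + 3*w^2 - 4*w - 12) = (w - 5)*(w - 1)*(w + 2)*(w^2 + w - 6) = (w - 5)*(w - 1)*(w + 2)*(w + 3)*(w - 2)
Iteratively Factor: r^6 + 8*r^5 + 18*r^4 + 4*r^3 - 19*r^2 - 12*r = (r + 1)*(r^5 + 7*r^4 + 11*r^3 - 7*r^2 - 12*r) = (r + 1)*(r + 3)*(r^4 + 4*r^3 - r^2 - 4*r) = (r + 1)*(r + 3)*(r + 4)*(r^3 - r) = (r + 1)^2*(r + 3)*(r + 4)*(r^2 - r) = (r - 1)*(r + 1)^2*(r + 3)*(r + 4)*(r)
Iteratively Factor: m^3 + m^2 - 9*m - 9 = (m + 3)*(m^2 - 2*m - 3) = (m - 3)*(m + 3)*(m + 1)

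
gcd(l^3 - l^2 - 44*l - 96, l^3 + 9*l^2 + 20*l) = l + 4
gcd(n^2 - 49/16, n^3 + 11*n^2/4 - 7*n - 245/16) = n + 7/4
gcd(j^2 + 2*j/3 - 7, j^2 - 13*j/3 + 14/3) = j - 7/3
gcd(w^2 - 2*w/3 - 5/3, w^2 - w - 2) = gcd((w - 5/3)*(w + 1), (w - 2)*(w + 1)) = w + 1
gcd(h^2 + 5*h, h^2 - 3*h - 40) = h + 5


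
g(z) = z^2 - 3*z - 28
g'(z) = 2*z - 3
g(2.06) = -29.94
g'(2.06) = 1.12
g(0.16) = -28.45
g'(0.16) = -2.68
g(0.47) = -29.19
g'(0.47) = -2.06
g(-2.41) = -14.96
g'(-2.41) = -7.82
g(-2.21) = -16.49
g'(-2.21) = -7.42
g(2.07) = -29.93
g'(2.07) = 1.14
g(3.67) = -25.54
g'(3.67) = 4.34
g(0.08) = -28.23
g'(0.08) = -2.84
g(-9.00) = 80.00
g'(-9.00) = -21.00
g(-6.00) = 26.00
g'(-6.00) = -15.00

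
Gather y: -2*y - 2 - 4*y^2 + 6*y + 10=-4*y^2 + 4*y + 8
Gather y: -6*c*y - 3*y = y*(-6*c - 3)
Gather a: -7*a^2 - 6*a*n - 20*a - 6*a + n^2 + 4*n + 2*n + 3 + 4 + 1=-7*a^2 + a*(-6*n - 26) + n^2 + 6*n + 8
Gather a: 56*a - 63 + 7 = 56*a - 56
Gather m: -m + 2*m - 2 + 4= m + 2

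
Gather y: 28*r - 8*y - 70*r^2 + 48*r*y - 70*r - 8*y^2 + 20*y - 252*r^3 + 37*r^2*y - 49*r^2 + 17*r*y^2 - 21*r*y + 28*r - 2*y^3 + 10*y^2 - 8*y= -252*r^3 - 119*r^2 - 14*r - 2*y^3 + y^2*(17*r + 2) + y*(37*r^2 + 27*r + 4)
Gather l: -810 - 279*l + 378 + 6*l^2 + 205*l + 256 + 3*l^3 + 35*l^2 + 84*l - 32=3*l^3 + 41*l^2 + 10*l - 208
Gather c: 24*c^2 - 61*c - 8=24*c^2 - 61*c - 8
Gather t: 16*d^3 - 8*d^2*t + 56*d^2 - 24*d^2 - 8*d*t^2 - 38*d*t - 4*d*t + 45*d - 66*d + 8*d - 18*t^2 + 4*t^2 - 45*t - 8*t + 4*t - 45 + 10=16*d^3 + 32*d^2 - 13*d + t^2*(-8*d - 14) + t*(-8*d^2 - 42*d - 49) - 35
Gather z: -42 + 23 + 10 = -9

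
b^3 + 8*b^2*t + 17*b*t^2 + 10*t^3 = (b + t)*(b + 2*t)*(b + 5*t)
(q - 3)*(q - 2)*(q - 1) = q^3 - 6*q^2 + 11*q - 6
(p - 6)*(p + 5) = p^2 - p - 30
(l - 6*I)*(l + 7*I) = l^2 + I*l + 42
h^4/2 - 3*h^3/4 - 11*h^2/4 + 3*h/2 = h*(h/2 + 1)*(h - 3)*(h - 1/2)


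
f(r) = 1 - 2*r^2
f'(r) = -4*r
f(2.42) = -10.71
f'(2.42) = -9.68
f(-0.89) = -0.58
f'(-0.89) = 3.56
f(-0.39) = 0.70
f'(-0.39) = 1.56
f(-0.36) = 0.74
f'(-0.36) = 1.44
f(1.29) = -2.33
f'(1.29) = -5.16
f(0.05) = 1.00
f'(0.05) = -0.20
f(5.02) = -49.40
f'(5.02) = -20.08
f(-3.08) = -17.97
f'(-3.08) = 12.32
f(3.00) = -17.00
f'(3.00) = -12.00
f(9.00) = -161.00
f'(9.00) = -36.00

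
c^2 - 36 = (c - 6)*(c + 6)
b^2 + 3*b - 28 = (b - 4)*(b + 7)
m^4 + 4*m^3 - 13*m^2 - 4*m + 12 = (m - 2)*(m - 1)*(m + 1)*(m + 6)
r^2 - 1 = (r - 1)*(r + 1)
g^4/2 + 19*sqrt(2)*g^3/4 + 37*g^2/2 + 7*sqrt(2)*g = g*(g/2 + sqrt(2))*(g + sqrt(2)/2)*(g + 7*sqrt(2))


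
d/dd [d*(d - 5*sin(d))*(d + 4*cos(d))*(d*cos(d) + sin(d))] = -d^4*sin(d) - 4*d^3*sin(2*d) + 5*d^3*cos(d) - 5*d^3*cos(2*d) + 3*d^2*sin(d) - 25*d^2*sin(2*d)/2 - 5*d^2*cos(d) + 10*d^2*cos(2*d) - 15*d^2*cos(3*d) + 6*d^2 - 5*d*sin(d) + 4*d*sin(2*d) - 25*d*sin(3*d) + 5*d*cos(2*d) - 5*d - 5*cos(d) + 5*cos(3*d)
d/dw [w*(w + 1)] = 2*w + 1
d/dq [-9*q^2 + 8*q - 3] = 8 - 18*q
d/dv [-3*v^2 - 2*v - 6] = -6*v - 2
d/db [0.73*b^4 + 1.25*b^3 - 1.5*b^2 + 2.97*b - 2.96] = 2.92*b^3 + 3.75*b^2 - 3.0*b + 2.97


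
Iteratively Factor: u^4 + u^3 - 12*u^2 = (u + 4)*(u^3 - 3*u^2) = (u - 3)*(u + 4)*(u^2) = u*(u - 3)*(u + 4)*(u)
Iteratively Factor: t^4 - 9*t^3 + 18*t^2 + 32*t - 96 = (t - 3)*(t^3 - 6*t^2 + 32) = (t - 4)*(t - 3)*(t^2 - 2*t - 8) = (t - 4)*(t - 3)*(t + 2)*(t - 4)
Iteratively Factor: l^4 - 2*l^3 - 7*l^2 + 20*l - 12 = (l - 2)*(l^3 - 7*l + 6) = (l - 2)*(l - 1)*(l^2 + l - 6) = (l - 2)^2*(l - 1)*(l + 3)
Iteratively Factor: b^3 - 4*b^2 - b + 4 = (b + 1)*(b^2 - 5*b + 4) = (b - 4)*(b + 1)*(b - 1)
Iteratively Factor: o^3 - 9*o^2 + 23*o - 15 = (o - 1)*(o^2 - 8*o + 15) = (o - 3)*(o - 1)*(o - 5)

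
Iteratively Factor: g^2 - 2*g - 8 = (g - 4)*(g + 2)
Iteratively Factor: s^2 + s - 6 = (s + 3)*(s - 2)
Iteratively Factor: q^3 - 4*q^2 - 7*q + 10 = (q - 5)*(q^2 + q - 2) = (q - 5)*(q + 2)*(q - 1)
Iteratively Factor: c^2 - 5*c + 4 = (c - 1)*(c - 4)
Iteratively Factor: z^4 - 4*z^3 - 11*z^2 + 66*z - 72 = (z - 3)*(z^3 - z^2 - 14*z + 24) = (z - 3)*(z + 4)*(z^2 - 5*z + 6) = (z - 3)^2*(z + 4)*(z - 2)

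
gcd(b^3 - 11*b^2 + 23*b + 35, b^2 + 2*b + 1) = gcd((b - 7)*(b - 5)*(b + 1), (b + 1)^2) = b + 1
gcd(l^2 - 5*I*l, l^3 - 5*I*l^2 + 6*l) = l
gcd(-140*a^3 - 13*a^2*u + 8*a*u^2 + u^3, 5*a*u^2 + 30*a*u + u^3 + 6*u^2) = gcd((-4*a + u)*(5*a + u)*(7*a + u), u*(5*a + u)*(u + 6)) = 5*a + u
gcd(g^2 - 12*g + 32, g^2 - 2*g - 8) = g - 4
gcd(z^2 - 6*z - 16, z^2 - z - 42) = 1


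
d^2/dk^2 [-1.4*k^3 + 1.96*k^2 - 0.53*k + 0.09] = 3.92 - 8.4*k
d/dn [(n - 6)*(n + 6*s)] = 2*n + 6*s - 6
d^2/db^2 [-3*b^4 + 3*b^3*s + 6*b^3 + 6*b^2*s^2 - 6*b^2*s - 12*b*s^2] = -36*b^2 + 18*b*s + 36*b + 12*s^2 - 12*s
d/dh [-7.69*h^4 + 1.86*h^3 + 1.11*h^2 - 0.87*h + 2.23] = -30.76*h^3 + 5.58*h^2 + 2.22*h - 0.87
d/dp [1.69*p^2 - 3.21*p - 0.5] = 3.38*p - 3.21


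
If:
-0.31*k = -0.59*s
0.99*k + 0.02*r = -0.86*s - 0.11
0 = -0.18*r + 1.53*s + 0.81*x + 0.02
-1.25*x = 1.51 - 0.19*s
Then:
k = -0.00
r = -5.34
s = -0.00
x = -1.21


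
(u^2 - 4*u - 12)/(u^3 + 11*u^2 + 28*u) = (u^2 - 4*u - 12)/(u*(u^2 + 11*u + 28))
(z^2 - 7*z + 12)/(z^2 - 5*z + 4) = (z - 3)/(z - 1)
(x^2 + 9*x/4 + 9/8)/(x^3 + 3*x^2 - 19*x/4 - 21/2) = (4*x + 3)/(2*(2*x^2 + 3*x - 14))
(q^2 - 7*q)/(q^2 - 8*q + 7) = q/(q - 1)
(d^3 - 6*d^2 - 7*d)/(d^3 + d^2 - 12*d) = (d^2 - 6*d - 7)/(d^2 + d - 12)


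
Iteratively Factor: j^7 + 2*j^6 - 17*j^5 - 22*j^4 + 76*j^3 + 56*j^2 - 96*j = (j - 2)*(j^6 + 4*j^5 - 9*j^4 - 40*j^3 - 4*j^2 + 48*j) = (j - 2)*(j + 2)*(j^5 + 2*j^4 - 13*j^3 - 14*j^2 + 24*j) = (j - 2)*(j - 1)*(j + 2)*(j^4 + 3*j^3 - 10*j^2 - 24*j) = (j - 3)*(j - 2)*(j - 1)*(j + 2)*(j^3 + 6*j^2 + 8*j) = (j - 3)*(j - 2)*(j - 1)*(j + 2)*(j + 4)*(j^2 + 2*j) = j*(j - 3)*(j - 2)*(j - 1)*(j + 2)*(j + 4)*(j + 2)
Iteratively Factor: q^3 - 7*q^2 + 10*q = (q - 2)*(q^2 - 5*q) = q*(q - 2)*(q - 5)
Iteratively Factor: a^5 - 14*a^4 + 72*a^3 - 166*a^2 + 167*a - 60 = (a - 4)*(a^4 - 10*a^3 + 32*a^2 - 38*a + 15) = (a - 4)*(a - 3)*(a^3 - 7*a^2 + 11*a - 5) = (a - 4)*(a - 3)*(a - 1)*(a^2 - 6*a + 5) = (a - 4)*(a - 3)*(a - 1)^2*(a - 5)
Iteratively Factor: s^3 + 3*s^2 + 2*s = (s)*(s^2 + 3*s + 2) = s*(s + 1)*(s + 2)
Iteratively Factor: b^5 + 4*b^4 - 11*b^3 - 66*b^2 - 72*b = (b + 3)*(b^4 + b^3 - 14*b^2 - 24*b) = (b + 3)^2*(b^3 - 2*b^2 - 8*b) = b*(b + 3)^2*(b^2 - 2*b - 8) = b*(b - 4)*(b + 3)^2*(b + 2)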